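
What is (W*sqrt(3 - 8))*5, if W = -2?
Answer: -10*I*sqrt(5) ≈ -22.361*I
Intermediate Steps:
(W*sqrt(3 - 8))*5 = -2*sqrt(3 - 8)*5 = -2*I*sqrt(5)*5 = -10*I*sqrt(5)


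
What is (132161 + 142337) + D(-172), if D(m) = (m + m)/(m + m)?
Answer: 274499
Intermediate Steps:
D(m) = 1 (D(m) = (2*m)/((2*m)) = (2*m)*(1/(2*m)) = 1)
(132161 + 142337) + D(-172) = (132161 + 142337) + 1 = 274498 + 1 = 274499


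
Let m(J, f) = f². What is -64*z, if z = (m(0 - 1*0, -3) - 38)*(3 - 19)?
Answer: -29696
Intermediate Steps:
z = 464 (z = ((-3)² - 38)*(3 - 19) = (9 - 38)*(-16) = -29*(-16) = 464)
-64*z = -64*464 = -29696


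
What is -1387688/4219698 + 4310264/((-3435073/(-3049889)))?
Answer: 27735707061822904292/7247485333977 ≈ 3.8269e+6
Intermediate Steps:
-1387688/4219698 + 4310264/((-3435073/(-3049889))) = -1387688*1/4219698 + 4310264/((-3435073*(-1/3049889))) = -693844/2109849 + 4310264/(3435073/3049889) = -693844/2109849 + 4310264*(3049889/3435073) = -693844/2109849 + 13145826760696/3435073 = 27735707061822904292/7247485333977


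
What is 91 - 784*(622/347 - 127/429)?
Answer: -161104363/148863 ≈ -1082.2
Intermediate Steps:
91 - 784*(622/347 - 127/429) = 91 - 784*222769/148863 = 91 - 174650896/148863 = -161104363/148863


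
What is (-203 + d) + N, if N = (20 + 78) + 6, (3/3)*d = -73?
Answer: -172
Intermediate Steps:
d = -73
N = 104 (N = 98 + 6 = 104)
(-203 + d) + N = (-203 - 73) + 104 = -276 + 104 = -172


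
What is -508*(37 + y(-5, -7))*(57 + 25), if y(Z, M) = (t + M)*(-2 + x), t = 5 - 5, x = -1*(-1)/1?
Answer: -1832864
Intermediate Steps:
x = 1 (x = 1*1 = 1)
t = 0
y(Z, M) = -M (y(Z, M) = (0 + M)*(-2 + 1) = M*(-1) = -M)
-508*(37 + y(-5, -7))*(57 + 25) = -508*(37 - 1*(-7))*(57 + 25) = -508*(37 + 7)*82 = -22352*82 = -508*3608 = -1832864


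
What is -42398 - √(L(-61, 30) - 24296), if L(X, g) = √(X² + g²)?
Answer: -42398 - I*√(24296 - √4621) ≈ -42398.0 - 155.65*I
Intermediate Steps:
-42398 - √(L(-61, 30) - 24296) = -42398 - √(√((-61)² + 30²) - 24296) = -42398 - √(√(3721 + 900) - 24296) = -42398 - √(√4621 - 24296) = -42398 - √(-24296 + √4621)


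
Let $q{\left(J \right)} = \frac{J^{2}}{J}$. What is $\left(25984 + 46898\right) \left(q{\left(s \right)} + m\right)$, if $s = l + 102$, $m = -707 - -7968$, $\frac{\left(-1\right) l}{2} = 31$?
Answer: $532111482$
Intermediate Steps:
$l = -62$ ($l = \left(-2\right) 31 = -62$)
$m = 7261$ ($m = -707 + 7968 = 7261$)
$s = 40$ ($s = -62 + 102 = 40$)
$q{\left(J \right)} = J$
$\left(25984 + 46898\right) \left(q{\left(s \right)} + m\right) = \left(25984 + 46898\right) \left(40 + 7261\right) = 72882 \cdot 7301 = 532111482$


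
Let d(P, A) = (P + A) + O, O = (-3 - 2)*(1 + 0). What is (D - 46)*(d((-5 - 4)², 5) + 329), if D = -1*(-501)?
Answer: 186550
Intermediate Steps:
D = 501
O = -5 (O = -5*1 = -5)
d(P, A) = -5 + A + P (d(P, A) = (P + A) - 5 = (A + P) - 5 = -5 + A + P)
(D - 46)*(d((-5 - 4)², 5) + 329) = (501 - 46)*((-5 + 5 + (-5 - 4)²) + 329) = 455*((-5 + 5 + (-9)²) + 329) = 455*((-5 + 5 + 81) + 329) = 455*(81 + 329) = 455*410 = 186550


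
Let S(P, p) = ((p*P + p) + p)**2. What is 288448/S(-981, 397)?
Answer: 288448/151058927569 ≈ 1.9095e-6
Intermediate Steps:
S(P, p) = (2*p + P*p)**2 (S(P, p) = ((P*p + p) + p)**2 = ((p + P*p) + p)**2 = (2*p + P*p)**2)
288448/S(-981, 397) = 288448/((397**2*(2 - 981)**2)) = 288448/((157609*(-979)**2)) = 288448/((157609*958441)) = 288448/151058927569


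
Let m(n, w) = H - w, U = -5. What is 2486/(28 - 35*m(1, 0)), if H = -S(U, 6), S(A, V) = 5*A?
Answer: -226/77 ≈ -2.9351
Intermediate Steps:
H = 25 (H = -5*(-5) = -1*(-25) = 25)
m(n, w) = 25 - w
2486/(28 - 35*m(1, 0)) = 2486/(28 - 35*(25 - 1*0)) = 2486/(28 - 35*(25 + 0)) = 2486/(28 - 35*25) = 2486/(28 - 875) = 2486/(-847) = 2486*(-1/847) = -226/77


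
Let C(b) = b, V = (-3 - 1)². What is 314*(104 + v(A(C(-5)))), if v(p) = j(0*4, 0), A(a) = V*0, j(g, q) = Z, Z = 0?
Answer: 32656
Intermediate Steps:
V = 16 (V = (-4)² = 16)
j(g, q) = 0
A(a) = 0 (A(a) = 16*0 = 0)
v(p) = 0
314*(104 + v(A(C(-5)))) = 314*(104 + 0) = 314*104 = 32656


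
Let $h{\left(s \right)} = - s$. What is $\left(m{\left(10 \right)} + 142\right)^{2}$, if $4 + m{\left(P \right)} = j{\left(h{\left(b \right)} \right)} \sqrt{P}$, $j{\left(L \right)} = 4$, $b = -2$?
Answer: $19204 + 1104 \sqrt{10} \approx 22695.0$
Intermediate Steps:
$m{\left(P \right)} = -4 + 4 \sqrt{P}$
$\left(m{\left(10 \right)} + 142\right)^{2} = \left(\left(-4 + 4 \sqrt{10}\right) + 142\right)^{2} = \left(138 + 4 \sqrt{10}\right)^{2}$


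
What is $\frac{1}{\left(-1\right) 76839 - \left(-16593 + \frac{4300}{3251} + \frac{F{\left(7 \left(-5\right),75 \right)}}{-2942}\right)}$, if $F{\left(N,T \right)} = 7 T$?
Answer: $- \frac{9564442}{576230316557} \approx -1.6598 \cdot 10^{-5}$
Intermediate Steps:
$\frac{1}{\left(-1\right) 76839 - \left(-16593 + \frac{4300}{3251} + \frac{F{\left(7 \left(-5\right),75 \right)}}{-2942}\right)} = \frac{1}{\left(-1\right) 76839 - \left(-16593 + \frac{4300}{3251} + \frac{7 \cdot 75}{-2942}\right)} = \frac{1}{-76839 - \left(-16593 - \frac{525}{2942} + \frac{4300}{3251}\right)} = \frac{1}{-76839 + \left(29456 - \left(\left(\frac{4300}{3251} - \frac{525}{2942}\right) + 12863\right)\right)} = \frac{1}{-76839 + \left(29456 - \left(\frac{10943825}{9564442} + 12863\right)\right)} = \frac{1}{-76839 + \left(29456 - \frac{123038361271}{9564442}\right)} = \frac{1}{-76839 + \frac{158691842281}{9564442}} = \frac{1}{- \frac{576230316557}{9564442}} = - \frac{9564442}{576230316557}$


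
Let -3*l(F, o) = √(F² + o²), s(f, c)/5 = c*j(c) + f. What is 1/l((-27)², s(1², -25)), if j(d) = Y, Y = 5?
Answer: -3*√3169/53873 ≈ -0.0031348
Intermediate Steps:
j(d) = 5
s(f, c) = 5*f + 25*c (s(f, c) = 5*(c*5 + f) = 5*(5*c + f) = 5*(f + 5*c) = 5*f + 25*c)
l(F, o) = -√(F² + o²)/3
1/l((-27)², s(1², -25)) = 1/(-√(((-27)²)² + (5*1² + 25*(-25))²)/3) = 1/(-√(729² + (5*1 - 625)²)/3) = 1/(-√(531441 + (5 - 625)²)/3) = 1/(-√(531441 + (-620)²)/3) = 1/(-√(531441 + 384400)/3) = 1/(-17*√3169/3) = -3*√3169/53873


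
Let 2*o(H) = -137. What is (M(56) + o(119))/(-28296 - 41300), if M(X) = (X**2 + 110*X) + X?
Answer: -18567/139192 ≈ -0.13339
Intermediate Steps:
M(X) = X**2 + 111*X
o(H) = -137/2 (o(H) = (1/2)*(-137) = -137/2)
(M(56) + o(119))/(-28296 - 41300) = (56*(111 + 56) - 137/2)/(-28296 - 41300) = (56*167 - 137/2)/(-69596) = (9352 - 137/2)*(-1/69596) = (18567/2)*(-1/69596) = -18567/139192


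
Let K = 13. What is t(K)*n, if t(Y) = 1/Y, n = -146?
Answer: -146/13 ≈ -11.231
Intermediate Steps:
t(K)*n = -146/13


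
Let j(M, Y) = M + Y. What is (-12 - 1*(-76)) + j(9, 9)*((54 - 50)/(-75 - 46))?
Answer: 7672/121 ≈ 63.405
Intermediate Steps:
(-12 - 1*(-76)) + j(9, 9)*((54 - 50)/(-75 - 46)) = (-12 - 1*(-76)) + (9 + 9)*((54 - 50)/(-75 - 46)) = (-12 + 76) + 18*(4/(-121)) = 64 + 18*(4*(-1/121)) = 64 + 18*(-4/121) = 64 - 72/121 = 7672/121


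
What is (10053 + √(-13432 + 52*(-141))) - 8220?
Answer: 1833 + 2*I*√5191 ≈ 1833.0 + 144.1*I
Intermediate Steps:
(10053 + √(-13432 + 52*(-141))) - 8220 = (10053 + √(-13432 - 7332)) - 8220 = (10053 + √(-20764)) - 8220 = (10053 + 2*I*√5191) - 8220 = 1833 + 2*I*√5191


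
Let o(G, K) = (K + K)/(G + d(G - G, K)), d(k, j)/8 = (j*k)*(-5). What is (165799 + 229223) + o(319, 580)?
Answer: 4345282/11 ≈ 3.9503e+5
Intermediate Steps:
d(k, j) = -40*j*k (d(k, j) = 8*((j*k)*(-5)) = 8*(-5*j*k) = -40*j*k)
o(G, K) = 2*K/G (o(G, K) = (K + K)/(G - 40*K*(G - G)) = (2*K)/(G - 40*K*0) = (2*K)/(G + 0) = (2*K)/G = 2*K/G)
(165799 + 229223) + o(319, 580) = (165799 + 229223) + 2*580/319 = 395022 + 2*580*(1/319) = 395022 + 40/11 = 4345282/11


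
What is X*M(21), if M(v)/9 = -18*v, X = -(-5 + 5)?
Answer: 0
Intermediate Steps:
X = 0 (X = -1*0 = 0)
M(v) = -162*v (M(v) = 9*(-18*v) = -162*v)
X*M(21) = 0*(-162*21) = 0*(-3402) = 0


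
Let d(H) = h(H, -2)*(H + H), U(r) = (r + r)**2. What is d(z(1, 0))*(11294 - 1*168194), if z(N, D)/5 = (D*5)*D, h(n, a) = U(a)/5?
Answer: 0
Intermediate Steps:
U(r) = 4*r**2 (U(r) = (2*r)**2 = 4*r**2)
h(n, a) = 4*a**2/5 (h(n, a) = (4*a**2)/5 = (4*a**2)*(1/5) = 4*a**2/5)
z(N, D) = 25*D**2 (z(N, D) = 5*((D*5)*D) = 5*((5*D)*D) = 5*(5*D**2) = 25*D**2)
d(H) = 32*H/5 (d(H) = ((4/5)*(-2)**2)*(H + H) = ((4/5)*4)*(2*H) = 16*(2*H)/5 = 32*H/5)
d(z(1, 0))*(11294 - 1*168194) = (32*(25*0**2)/5)*(11294 - 1*168194) = (32*(25*0)/5)*(11294 - 168194) = ((32/5)*0)*(-156900) = 0*(-156900) = 0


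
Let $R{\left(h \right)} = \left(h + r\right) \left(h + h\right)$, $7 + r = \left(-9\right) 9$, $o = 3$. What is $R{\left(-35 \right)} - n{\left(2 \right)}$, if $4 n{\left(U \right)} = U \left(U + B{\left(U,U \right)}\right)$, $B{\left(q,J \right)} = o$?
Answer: $\frac{17215}{2} \approx 8607.5$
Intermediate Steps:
$r = -88$ ($r = -7 - 81 = -88$)
$B{\left(q,J \right)} = 3$
$R{\left(h \right)} = 2 h \left(-88 + h\right)$ ($R{\left(h \right)} = \left(h - 88\right) \left(h + h\right) = \left(-88 + h\right) 2 h = 2 h \left(-88 + h\right)$)
$n{\left(U \right)} = \frac{U \left(3 + U\right)}{4}$ ($n{\left(U \right)} = \frac{U \left(U + 3\right)}{4} = \frac{U \left(3 + U\right)}{4}$)
$R{\left(-35 \right)} - n{\left(2 \right)} = 2 \left(-35\right) \left(-88 - 35\right) - \frac{1}{4} \cdot 2 \left(3 + 2\right) = 2 \left(-35\right) \left(-123\right) - \frac{1}{4} \cdot 2 \cdot 5 = 8610 - \frac{5}{2} = \frac{17215}{2}$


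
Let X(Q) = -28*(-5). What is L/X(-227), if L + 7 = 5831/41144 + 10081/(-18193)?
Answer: -1109683765/20958918176 ≈ -0.052946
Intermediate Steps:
X(Q) = 140
L = -5548418825/748532792 (L = -7 + (5831/41144 + 10081/(-18193)) = -7 + (5831*(1/41144) + 10081*(-1/18193)) = -7 + (5831/41144 - 10081/18193) = -7 - 308689281/748532792 = -5548418825/748532792 ≈ -7.4124)
L/X(-227) = -5548418825/748532792/140 = -5548418825/748532792*1/140 = -1109683765/20958918176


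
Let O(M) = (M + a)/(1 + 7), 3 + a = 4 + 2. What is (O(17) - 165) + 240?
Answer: 155/2 ≈ 77.500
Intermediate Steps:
a = 3 (a = -3 + (4 + 2) = -3 + 6 = 3)
O(M) = 3/8 + M/8 (O(M) = (M + 3)/(1 + 7) = (3 + M)/8 = (3 + M)*(1/8) = 3/8 + M/8)
(O(17) - 165) + 240 = ((3/8 + (1/8)*17) - 165) + 240 = ((3/8 + 17/8) - 165) + 240 = (5/2 - 165) + 240 = -325/2 + 240 = 155/2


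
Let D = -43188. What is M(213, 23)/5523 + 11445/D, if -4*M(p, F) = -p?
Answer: -3383943/13251518 ≈ -0.25536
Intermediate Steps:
M(p, F) = p/4 (M(p, F) = -(-1)*p/4 = p/4)
M(213, 23)/5523 + 11445/D = ((¼)*213)/5523 + 11445/(-43188) = (213/4)*(1/5523) + 11445*(-1/43188) = 71/7364 - 3815/14396 = -3383943/13251518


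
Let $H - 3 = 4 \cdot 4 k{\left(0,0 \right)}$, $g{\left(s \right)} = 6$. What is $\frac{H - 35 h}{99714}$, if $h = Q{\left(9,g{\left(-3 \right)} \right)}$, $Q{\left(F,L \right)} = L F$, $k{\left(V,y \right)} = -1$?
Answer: $- \frac{1903}{99714} \approx -0.019085$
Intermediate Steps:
$Q{\left(F,L \right)} = F L$
$H = -13$ ($H = 3 + 4 \cdot 4 \left(-1\right) = 3 + 16 \left(-1\right) = 3 - 16 = -13$)
$h = 54$ ($h = 9 \cdot 6 = 54$)
$\frac{H - 35 h}{99714} = \frac{-13 - 1890}{99714} = \left(-13 - 1890\right) \frac{1}{99714} = \left(-1903\right) \frac{1}{99714} = - \frac{1903}{99714}$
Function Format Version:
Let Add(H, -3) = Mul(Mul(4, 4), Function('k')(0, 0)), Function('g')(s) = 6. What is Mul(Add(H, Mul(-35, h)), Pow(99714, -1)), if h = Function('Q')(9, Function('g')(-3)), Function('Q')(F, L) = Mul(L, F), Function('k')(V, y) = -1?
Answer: Rational(-1903, 99714) ≈ -0.019085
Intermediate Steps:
Function('Q')(F, L) = Mul(F, L)
H = -13 (H = Add(3, Mul(Mul(4, 4), -1)) = Add(3, Mul(16, -1)) = Add(3, -16) = -13)
h = 54 (h = Mul(9, 6) = 54)
Mul(Add(H, Mul(-35, h)), Pow(99714, -1)) = Mul(Add(-13, Mul(-35, 54)), Pow(99714, -1)) = Mul(Add(-13, -1890), Rational(1, 99714)) = Mul(-1903, Rational(1, 99714)) = Rational(-1903, 99714)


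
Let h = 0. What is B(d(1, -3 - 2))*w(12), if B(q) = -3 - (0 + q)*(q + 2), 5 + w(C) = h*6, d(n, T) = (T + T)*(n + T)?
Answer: 8415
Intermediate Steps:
d(n, T) = 2*T*(T + n) (d(n, T) = (2*T)*(T + n) = 2*T*(T + n))
w(C) = -5 (w(C) = -5 + 0*6 = -5 + 0 = -5)
B(q) = -3 - q*(2 + q)
B(d(1, -3 - 2))*w(12) = (-3 - (2*(-3 - 2)*((-3 - 2) + 1))² - 4*(-3 - 2)*((-3 - 2) + 1))*(-5) = (-3 - (2*(-5)*(-5 + 1))² - 4*(-5)*(-5 + 1))*(-5) = (-3 - (2*(-5)*(-4))² - 4*(-5)*(-4))*(-5) = (-3 - 1*40² - 2*40)*(-5) = (-3 - 1*1600 - 80)*(-5) = (-3 - 1600 - 80)*(-5) = -1683*(-5) = 8415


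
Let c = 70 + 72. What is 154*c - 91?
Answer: 21777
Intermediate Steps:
c = 142
154*c - 91 = 154*142 - 91 = 21868 - 91 = 21777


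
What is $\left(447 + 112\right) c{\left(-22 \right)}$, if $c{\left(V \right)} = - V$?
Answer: $12298$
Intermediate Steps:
$\left(447 + 112\right) c{\left(-22 \right)} = \left(447 + 112\right) \left(\left(-1\right) \left(-22\right)\right) = 559 \cdot 22 = 12298$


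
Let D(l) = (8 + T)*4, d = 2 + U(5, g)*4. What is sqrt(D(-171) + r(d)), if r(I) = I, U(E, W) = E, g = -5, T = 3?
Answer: sqrt(66) ≈ 8.1240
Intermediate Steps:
d = 22 (d = 2 + 5*4 = 2 + 20 = 22)
D(l) = 44 (D(l) = (8 + 3)*4 = 11*4 = 44)
sqrt(D(-171) + r(d)) = sqrt(44 + 22) = sqrt(66)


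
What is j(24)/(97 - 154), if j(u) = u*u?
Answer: -192/19 ≈ -10.105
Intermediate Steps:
j(u) = u²
j(24)/(97 - 154) = 24²/(97 - 154) = 576/(-57) = 576*(-1/57) = -192/19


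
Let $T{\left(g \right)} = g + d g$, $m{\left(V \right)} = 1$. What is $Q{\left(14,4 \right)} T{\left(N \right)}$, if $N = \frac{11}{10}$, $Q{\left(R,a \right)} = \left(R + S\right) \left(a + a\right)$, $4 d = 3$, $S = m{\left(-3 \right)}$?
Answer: $231$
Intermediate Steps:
$S = 1$
$d = \frac{3}{4}$ ($d = \frac{1}{4} \cdot 3 = \frac{3}{4} \approx 0.75$)
$Q{\left(R,a \right)} = 2 a \left(1 + R\right)$ ($Q{\left(R,a \right)} = \left(R + 1\right) \left(a + a\right) = \left(1 + R\right) 2 a = 2 a \left(1 + R\right)$)
$N = \frac{11}{10}$ ($N = 11 \cdot \frac{1}{10} = \frac{11}{10} \approx 1.1$)
$T{\left(g \right)} = \frac{7 g}{4}$ ($T{\left(g \right)} = g + \frac{3 g}{4} = \frac{7 g}{4}$)
$Q{\left(14,4 \right)} T{\left(N \right)} = 2 \cdot 4 \left(1 + 14\right) \frac{7}{4} \cdot \frac{11}{10} = 2 \cdot 4 \cdot 15 \cdot \frac{77}{40} = 120 \cdot \frac{77}{40} = 231$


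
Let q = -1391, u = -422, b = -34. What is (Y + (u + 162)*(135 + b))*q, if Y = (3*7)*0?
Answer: 36527660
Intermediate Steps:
Y = 0 (Y = 21*0 = 0)
(Y + (u + 162)*(135 + b))*q = (0 + (-422 + 162)*(135 - 34))*(-1391) = (0 - 260*101)*(-1391) = (0 - 26260)*(-1391) = -26260*(-1391) = 36527660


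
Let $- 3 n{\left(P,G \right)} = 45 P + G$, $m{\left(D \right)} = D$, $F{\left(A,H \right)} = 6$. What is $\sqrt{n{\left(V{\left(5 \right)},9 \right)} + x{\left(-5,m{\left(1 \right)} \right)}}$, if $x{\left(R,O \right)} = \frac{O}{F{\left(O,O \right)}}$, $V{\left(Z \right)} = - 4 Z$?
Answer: $\frac{\sqrt{10698}}{6} \approx 17.239$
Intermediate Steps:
$x{\left(R,O \right)} = \frac{O}{6}$
$n{\left(P,G \right)} = - 15 P - \frac{G}{3}$ ($n{\left(P,G \right)} = - \frac{45 P + G}{3} = - \frac{G + 45 P}{3} = - 15 P - \frac{G}{3}$)
$\sqrt{n{\left(V{\left(5 \right)},9 \right)} + x{\left(-5,m{\left(1 \right)} \right)}} = \sqrt{\left(- 15 \left(\left(-4\right) 5\right) - 3\right) + \frac{1}{6} \cdot 1} = \sqrt{\left(\left(-15\right) \left(-20\right) - 3\right) + \frac{1}{6}} = \sqrt{\left(300 - 3\right) + \frac{1}{6}} = \sqrt{297 + \frac{1}{6}} = \sqrt{\frac{1783}{6}} = \frac{\sqrt{10698}}{6}$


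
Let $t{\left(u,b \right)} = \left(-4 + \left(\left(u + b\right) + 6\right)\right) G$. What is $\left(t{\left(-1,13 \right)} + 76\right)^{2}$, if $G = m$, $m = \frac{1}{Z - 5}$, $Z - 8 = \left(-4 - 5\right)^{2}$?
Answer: $\frac{208849}{36} \approx 5801.4$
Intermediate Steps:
$Z = 89$ ($Z = 8 + \left(-4 - 5\right)^{2} = 8 + \left(-9\right)^{2} = 8 + 81 = 89$)
$m = \frac{1}{84}$ ($m = \frac{1}{89 - 5} = \frac{1}{84} \approx 0.011905$)
$G = \frac{1}{84} \approx 0.011905$
$t{\left(u,b \right)} = \frac{1}{42} + \frac{b}{84} + \frac{u}{84}$ ($t{\left(u,b \right)} = \left(-4 + \left(\left(u + b\right) + 6\right)\right) \frac{1}{84} = \left(-4 + \left(\left(b + u\right) + 6\right)\right) \frac{1}{84} = \left(-4 + \left(6 + b + u\right)\right) \frac{1}{84} = \left(2 + b + u\right) \frac{1}{84} = \frac{1}{42} + \frac{b}{84} + \frac{u}{84}$)
$\left(t{\left(-1,13 \right)} + 76\right)^{2} = \left(\left(\frac{1}{42} + \frac{1}{84} \cdot 13 + \frac{1}{84} \left(-1\right)\right) + 76\right)^{2} = \left(\left(\frac{1}{42} + \frac{13}{84} - \frac{1}{84}\right) + 76\right)^{2} = \left(\frac{1}{6} + 76\right)^{2} = \left(\frac{457}{6}\right)^{2} = \frac{208849}{36}$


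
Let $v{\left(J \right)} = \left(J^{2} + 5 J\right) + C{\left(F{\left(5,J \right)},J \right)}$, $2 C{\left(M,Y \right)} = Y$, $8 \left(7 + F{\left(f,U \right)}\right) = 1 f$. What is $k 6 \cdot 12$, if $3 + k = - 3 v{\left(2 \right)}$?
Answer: $-3456$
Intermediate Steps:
$F{\left(f,U \right)} = -7 + \frac{f}{8}$ ($F{\left(f,U \right)} = -7 + \frac{1 f}{8} = -7 + \frac{f}{8}$)
$C{\left(M,Y \right)} = \frac{Y}{2}$
$v{\left(J \right)} = J^{2} + \frac{11 J}{2}$ ($v{\left(J \right)} = \left(J^{2} + 5 J\right) + \frac{J}{2} = J^{2} + \frac{11 J}{2}$)
$k = -48$ ($k = -3 - 3 \cdot \frac{1}{2} \cdot 2 \left(11 + 2 \cdot 2\right) = -3 - 3 \cdot \frac{1}{2} \cdot 2 \left(11 + 4\right) = -3 - 3 \cdot \frac{1}{2} \cdot 2 \cdot 15 = -3 - 45 = -48$)
$k 6 \cdot 12 = \left(-48\right) 6 \cdot 12 = \left(-288\right) 12 = -3456$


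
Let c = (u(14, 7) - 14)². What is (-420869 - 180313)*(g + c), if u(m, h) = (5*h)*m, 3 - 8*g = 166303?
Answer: -123716342007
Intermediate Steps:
g = -41575/2 (g = 3/8 - ⅛*166303 = 3/8 - 166303/8 = -41575/2 ≈ -20788.)
u(m, h) = 5*h*m
c = 226576 (c = (5*7*14 - 14)² = (490 - 14)² = 476² = 226576)
(-420869 - 180313)*(g + c) = (-420869 - 180313)*(-41575/2 + 226576) = -601182*411577/2 = -123716342007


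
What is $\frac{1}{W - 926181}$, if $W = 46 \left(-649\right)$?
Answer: $- \frac{1}{956035} \approx -1.046 \cdot 10^{-6}$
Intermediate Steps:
$W = -29854$
$\frac{1}{W - 926181} = \frac{1}{-29854 - 926181} = \frac{1}{-956035} = - \frac{1}{956035}$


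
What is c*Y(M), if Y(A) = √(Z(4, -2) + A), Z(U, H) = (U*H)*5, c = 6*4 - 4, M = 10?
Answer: 20*I*√30 ≈ 109.54*I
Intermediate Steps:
c = 20 (c = 24 - 4 = 20)
Z(U, H) = 5*H*U (Z(U, H) = (H*U)*5 = 5*H*U)
Y(A) = √(-40 + A) (Y(A) = √(5*(-2)*4 + A) = √(-40 + A))
c*Y(M) = 20*√(-40 + 10) = 20*√(-30) = 20*(I*√30) = 20*I*√30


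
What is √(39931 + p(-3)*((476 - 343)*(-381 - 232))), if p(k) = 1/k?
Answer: √603966/3 ≈ 259.05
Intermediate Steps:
√(39931 + p(-3)*((476 - 343)*(-381 - 232))) = √(39931 + ((476 - 343)*(-381 - 232))/(-3)) = √(39931 - 133*(-613)/3) = √(39931 - ⅓*(-81529)) = √(39931 + 81529/3) = √(201322/3) = √603966/3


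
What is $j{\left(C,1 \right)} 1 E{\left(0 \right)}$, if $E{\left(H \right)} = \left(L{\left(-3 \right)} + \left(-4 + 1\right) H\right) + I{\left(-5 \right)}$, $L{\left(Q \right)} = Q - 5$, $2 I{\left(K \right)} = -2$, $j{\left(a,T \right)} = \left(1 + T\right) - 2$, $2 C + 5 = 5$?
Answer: $0$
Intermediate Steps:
$C = 0$ ($C = - \frac{5}{2} + \frac{1}{2} \cdot 5 = - \frac{5}{2} + \frac{5}{2} = 0$)
$j{\left(a,T \right)} = -1 + T$
$I{\left(K \right)} = -1$ ($I{\left(K \right)} = \frac{1}{2} \left(-2\right) = -1$)
$L{\left(Q \right)} = -5 + Q$ ($L{\left(Q \right)} = Q - 5 = -5 + Q$)
$E{\left(H \right)} = -9 - 3 H$ ($E{\left(H \right)} = \left(\left(-5 - 3\right) + \left(-4 + 1\right) H\right) - 1 = \left(-8 - 3 H\right) - 1 = -9 - 3 H$)
$j{\left(C,1 \right)} 1 E{\left(0 \right)} = \left(-1 + 1\right) 1 \left(-9 - 0\right) = 0 \cdot 1 \left(-9 + 0\right) = 0 \left(-9\right) = 0$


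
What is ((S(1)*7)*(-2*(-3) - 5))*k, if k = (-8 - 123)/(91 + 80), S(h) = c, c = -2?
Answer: 1834/171 ≈ 10.725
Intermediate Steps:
S(h) = -2
k = -131/171 ≈ -0.76608
((S(1)*7)*(-2*(-3) - 5))*k = ((-2*7)*(-2*(-3) - 5))*(-131/171) = -14*(6 - 5)*(-131/171) = -14*1*(-131/171) = -14*(-131/171) = 1834/171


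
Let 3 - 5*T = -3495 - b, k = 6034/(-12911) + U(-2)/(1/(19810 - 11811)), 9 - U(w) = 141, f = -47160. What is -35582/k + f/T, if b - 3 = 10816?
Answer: -1603961657310283/97586946842447 ≈ -16.436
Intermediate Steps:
b = 10819 (b = 3 + 10816 = 10819)
U(w) = -132 (U(w) = 9 - 1*141 = 9 - 141 = -132)
k = -13632317782/12911 (k = 6034/(-12911) - 132/(1/(19810 - 11811)) = 6034*(-1/12911) - 132/(1/7999) = -6034/12911 - 132/1/7999 = -6034/12911 - 132*7999 = -6034/12911 - 1055868 = -13632317782/12911 ≈ -1.0559e+6)
T = 14317/5 (T = 3/5 - (-3495 - 1*10819)/5 = 3/5 - (-3495 - 10819)/5 = 3/5 - 1/5*(-14314) = 3/5 + 14314/5 = 14317/5 ≈ 2863.4)
-35582/k + f/T = -35582/(-13632317782/12911) - 47160/14317/5 = -35582*(-12911/13632317782) - 47160*5/14317 = 229699601/6816158891 - 235800/14317 = -1603961657310283/97586946842447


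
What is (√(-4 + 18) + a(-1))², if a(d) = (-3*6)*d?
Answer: (18 + √14)² ≈ 472.70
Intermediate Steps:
a(d) = -18*d
(√(-4 + 18) + a(-1))² = (√(-4 + 18) - 18*(-1))² = (√14 + 18)² = (18 + √14)²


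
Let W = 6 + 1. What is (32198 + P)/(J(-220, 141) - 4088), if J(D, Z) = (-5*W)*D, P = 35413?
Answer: 22537/1204 ≈ 18.718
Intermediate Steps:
W = 7
J(D, Z) = -35*D (J(D, Z) = (-5*7)*D = -35*D)
(32198 + P)/(J(-220, 141) - 4088) = (32198 + 35413)/(-35*(-220) - 4088) = 67611/(7700 - 4088) = 67611/3612 = 67611*(1/3612) = 22537/1204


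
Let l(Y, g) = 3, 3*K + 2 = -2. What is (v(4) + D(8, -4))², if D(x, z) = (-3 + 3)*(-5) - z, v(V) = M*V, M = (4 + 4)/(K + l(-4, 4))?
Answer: 13456/25 ≈ 538.24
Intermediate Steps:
K = -4/3 (K = -⅔ + (⅓)*(-2) = -⅔ - ⅔ = -4/3 ≈ -1.3333)
M = 24/5 (M = (4 + 4)/(-4/3 + 3) = 8/(5/3) = 8*(⅗) = 24/5 ≈ 4.8000)
v(V) = 24*V/5
D(x, z) = -z (D(x, z) = 0*(-5) - z = 0 - z = -z)
(v(4) + D(8, -4))² = ((24/5)*4 - 1*(-4))² = (96/5 + 4)² = (116/5)² = 13456/25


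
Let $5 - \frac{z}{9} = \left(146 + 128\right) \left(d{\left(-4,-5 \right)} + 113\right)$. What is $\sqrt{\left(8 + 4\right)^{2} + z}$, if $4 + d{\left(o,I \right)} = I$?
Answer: $15 i \sqrt{1139} \approx 506.24 i$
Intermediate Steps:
$d{\left(o,I \right)} = -4 + I$
$z = -256419$ ($z = 45 - 9 \left(146 + 128\right) \left(\left(-4 - 5\right) + 113\right) = 45 - 9 \cdot 274 \left(-9 + 113\right) = 45 - 9 \cdot 274 \cdot 104 = 45 - 256464 = -256419$)
$\sqrt{\left(8 + 4\right)^{2} + z} = \sqrt{\left(8 + 4\right)^{2} - 256419} = \sqrt{12^{2} - 256419} = \sqrt{144 - 256419} = \sqrt{-256275} = 15 i \sqrt{1139}$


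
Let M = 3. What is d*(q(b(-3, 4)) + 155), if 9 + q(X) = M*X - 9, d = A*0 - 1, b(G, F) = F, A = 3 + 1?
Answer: -149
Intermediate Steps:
A = 4
d = -1 (d = 4*0 - 1 = 0 - 1 = -1)
q(X) = -18 + 3*X (q(X) = -9 + (3*X - 9) = -9 + (-9 + 3*X) = -18 + 3*X)
d*(q(b(-3, 4)) + 155) = -((-18 + 3*4) + 155) = -((-18 + 12) + 155) = -(-6 + 155) = -1*149 = -149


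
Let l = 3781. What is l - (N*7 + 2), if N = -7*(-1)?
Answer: 3730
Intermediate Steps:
N = 7
l - (N*7 + 2) = 3781 - (7*7 + 2) = 3781 - (49 + 2) = 3781 - 1*51 = 3781 - 51 = 3730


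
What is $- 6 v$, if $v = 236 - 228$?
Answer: $-48$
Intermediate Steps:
$v = 8$ ($v = 236 - 228 = 8$)
$- 6 v = \left(-6\right) 8 = -48$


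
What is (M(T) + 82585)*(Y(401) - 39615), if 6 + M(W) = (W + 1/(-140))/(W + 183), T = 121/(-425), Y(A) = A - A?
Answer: -7112972571737625/2174312 ≈ -3.2714e+9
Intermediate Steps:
Y(A) = 0
T = -121/425 (T = 121*(-1/425) = -121/425 ≈ -0.28471)
M(W) = -6 + (-1/140 + W)/(183 + W) (M(W) = -6 + (W + 1/(-140))/(W + 183) = -6 + (W - 1/140)/(183 + W) = -6 + (-1/140 + W)/(183 + W))
(M(T) + 82585)*(Y(401) - 39615) = ((-153721 - 700*(-121/425))/(140*(183 - 121/425)) + 82585)*(0 - 39615) = ((-153721 + 3388/17)/(140*(77654/425)) + 82585)*(-39615) = ((1/140)*(425/77654)*(-2609869/17) + 82585)*(-39615) = (-13049345/2174312 + 82585)*(-39615) = (179552507175/2174312)*(-39615) = -7112972571737625/2174312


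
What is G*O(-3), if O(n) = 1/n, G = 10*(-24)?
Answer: 80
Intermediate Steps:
G = -240
O(n) = 1/n
G*O(-3) = -240/(-3) = -240*(-⅓) = 80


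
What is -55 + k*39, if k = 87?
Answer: 3338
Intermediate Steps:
-55 + k*39 = -55 + 87*39 = -55 + 3393 = 3338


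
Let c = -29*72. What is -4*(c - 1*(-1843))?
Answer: 980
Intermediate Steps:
c = -2088
-4*(c - 1*(-1843)) = -4*(-2088 - 1*(-1843)) = -4*(-2088 + 1843) = -4*(-245) = 980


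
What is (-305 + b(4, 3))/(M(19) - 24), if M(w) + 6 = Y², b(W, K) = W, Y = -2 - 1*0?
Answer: 301/26 ≈ 11.577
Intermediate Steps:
Y = -2 (Y = -2 + 0 = -2)
M(w) = -2 (M(w) = -6 + (-2)² = -6 + 4 = -2)
(-305 + b(4, 3))/(M(19) - 24) = (-305 + 4)/(-2 - 24) = -301/(-26) = -301*(-1/26) = 301/26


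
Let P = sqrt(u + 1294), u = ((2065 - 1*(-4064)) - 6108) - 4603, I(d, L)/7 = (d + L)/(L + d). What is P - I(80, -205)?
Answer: -7 + 2*I*sqrt(822) ≈ -7.0 + 57.341*I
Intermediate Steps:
I(d, L) = 7 (I(d, L) = 7*((d + L)/(L + d)) = 7*((L + d)/(L + d)) = 7*1 = 7)
u = -4582 (u = ((2065 + 4064) - 6108) - 4603 = (6129 - 6108) - 4603 = 21 - 4603 = -4582)
P = 2*I*sqrt(822) (P = sqrt(-4582 + 1294) = sqrt(-3288) = 2*I*sqrt(822) ≈ 57.341*I)
P - I(80, -205) = 2*I*sqrt(822) - 1*7 = 2*I*sqrt(822) - 7 = -7 + 2*I*sqrt(822)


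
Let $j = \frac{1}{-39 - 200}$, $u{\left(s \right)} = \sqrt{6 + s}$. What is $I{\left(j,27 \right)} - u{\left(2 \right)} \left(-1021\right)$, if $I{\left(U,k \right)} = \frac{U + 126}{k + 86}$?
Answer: $\frac{30113}{27007} + 2042 \sqrt{2} \approx 2888.9$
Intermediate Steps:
$j = - \frac{1}{239}$ ($j = \frac{1}{-239} = - \frac{1}{239} \approx -0.0041841$)
$I{\left(U,k \right)} = \frac{126 + U}{86 + k}$
$I{\left(j,27 \right)} - u{\left(2 \right)} \left(-1021\right) = \frac{126 - \frac{1}{239}}{86 + 27} - \sqrt{6 + 2} \left(-1021\right) = \frac{1}{113} \cdot \frac{30113}{239} - \sqrt{8} \left(-1021\right) = \frac{1}{113} \cdot \frac{30113}{239} - 2 \sqrt{2} \left(-1021\right) = \frac{30113}{27007} - - 2042 \sqrt{2} = \frac{30113}{27007} + 2042 \sqrt{2}$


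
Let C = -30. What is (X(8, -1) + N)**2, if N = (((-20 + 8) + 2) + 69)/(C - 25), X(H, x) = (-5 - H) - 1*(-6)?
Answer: 197136/3025 ≈ 65.169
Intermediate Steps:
X(H, x) = 1 - H (X(H, x) = (-5 - H) + 6 = 1 - H)
N = -59/55 (N = (((-20 + 8) + 2) + 69)/(-30 - 25) = ((-12 + 2) + 69)/(-55) = (-10 + 69)*(-1/55) = 59*(-1/55) = -59/55 ≈ -1.0727)
(X(8, -1) + N)**2 = ((1 - 1*8) - 59/55)**2 = ((1 - 8) - 59/55)**2 = (-7 - 59/55)**2 = (-444/55)**2 = 197136/3025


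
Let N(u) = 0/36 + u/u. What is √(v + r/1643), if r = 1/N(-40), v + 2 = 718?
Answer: √1932807127/1643 ≈ 26.758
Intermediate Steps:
v = 716 (v = -2 + 718 = 716)
N(u) = 1 (N(u) = 0*(1/36) + 1 = 0 + 1 = 1)
r = 1 (r = 1/1 = 1)
√(v + r/1643) = √(716 + 1/1643) = √(1176389/1643) = √1932807127/1643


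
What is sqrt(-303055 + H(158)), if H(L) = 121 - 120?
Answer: I*sqrt(303054) ≈ 550.5*I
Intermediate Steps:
H(L) = 1
sqrt(-303055 + H(158)) = sqrt(-303055 + 1) = sqrt(-303054) = I*sqrt(303054)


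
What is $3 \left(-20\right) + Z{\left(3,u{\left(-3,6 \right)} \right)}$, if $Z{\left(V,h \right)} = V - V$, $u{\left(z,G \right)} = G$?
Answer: $-60$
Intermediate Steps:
$Z{\left(V,h \right)} = 0$
$3 \left(-20\right) + Z{\left(3,u{\left(-3,6 \right)} \right)} = 3 \left(-20\right) + 0 = -60 + 0 = -60$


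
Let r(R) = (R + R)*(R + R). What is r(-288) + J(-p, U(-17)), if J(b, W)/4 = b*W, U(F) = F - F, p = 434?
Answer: 331776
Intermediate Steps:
U(F) = 0
J(b, W) = 4*W*b (J(b, W) = 4*(b*W) = 4*(W*b) = 4*W*b)
r(R) = 4*R**2 (r(R) = (2*R)*(2*R) = 4*R**2)
r(-288) + J(-p, U(-17)) = 4*(-288)**2 + 4*0*(-1*434) = 4*82944 + 4*0*(-434) = 331776 + 0 = 331776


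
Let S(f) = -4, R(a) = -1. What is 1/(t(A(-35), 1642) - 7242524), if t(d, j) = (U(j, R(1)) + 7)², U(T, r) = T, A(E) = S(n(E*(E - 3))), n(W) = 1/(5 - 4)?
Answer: -1/4523323 ≈ -2.2108e-7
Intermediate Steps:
n(W) = 1 (n(W) = 1/1 = 1)
A(E) = -4
t(d, j) = (7 + j)² (t(d, j) = (j + 7)² = (7 + j)²)
1/(t(A(-35), 1642) - 7242524) = 1/((7 + 1642)² - 7242524) = 1/(1649² - 7242524) = 1/(2719201 - 7242524) = 1/(-4523323) = -1/4523323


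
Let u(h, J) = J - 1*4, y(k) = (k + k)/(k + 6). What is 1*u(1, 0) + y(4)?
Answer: -16/5 ≈ -3.2000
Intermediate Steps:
y(k) = 2*k/(6 + k) (y(k) = (2*k)/(6 + k) = 2*k/(6 + k))
u(h, J) = -4 + J (u(h, J) = J - 4 = -4 + J)
1*u(1, 0) + y(4) = 1*(-4 + 0) + 2*4/(6 + 4) = 1*(-4) + 2*4/10 = -4 + 2*4*(⅒) = -4 + ⅘ = -16/5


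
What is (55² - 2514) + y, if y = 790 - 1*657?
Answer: 644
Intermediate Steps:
y = 133 (y = 790 - 657 = 133)
(55² - 2514) + y = (55² - 2514) + 133 = (3025 - 2514) + 133 = 511 + 133 = 644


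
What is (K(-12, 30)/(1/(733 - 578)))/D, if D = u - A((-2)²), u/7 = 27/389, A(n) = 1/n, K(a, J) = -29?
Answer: -6994220/367 ≈ -19058.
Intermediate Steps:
A(n) = 1/n
u = 189/389 (u = 7*(27/389) = 189/389 ≈ 0.48586)
D = 367/1556 (D = 189/389 - 1/((-2)²) = 189/389 - 1/4 = 189/389 - 1*¼ = 189/389 - ¼ = 367/1556 ≈ 0.23586)
(K(-12, 30)/(1/(733 - 578)))/D = (-29/(1/(733 - 578)))/(367/1556) = -29/(1/155)*(1556/367) = -29/1/155*(1556/367) = -29*155*(1556/367) = -4495*1556/367 = -6994220/367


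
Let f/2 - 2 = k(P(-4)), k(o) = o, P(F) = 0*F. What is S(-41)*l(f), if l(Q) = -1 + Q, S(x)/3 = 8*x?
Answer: -2952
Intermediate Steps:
P(F) = 0
S(x) = 24*x (S(x) = 3*(8*x) = 24*x)
f = 4 (f = 4 + 2*0 = 4 + 0 = 4)
S(-41)*l(f) = (24*(-41))*(-1 + 4) = -984*3 = -2952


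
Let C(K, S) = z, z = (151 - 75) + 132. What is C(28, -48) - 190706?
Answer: -190498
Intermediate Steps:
z = 208 (z = 76 + 132 = 208)
C(K, S) = 208
C(28, -48) - 190706 = 208 - 190706 = -190498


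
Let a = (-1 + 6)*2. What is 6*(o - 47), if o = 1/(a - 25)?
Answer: -1412/5 ≈ -282.40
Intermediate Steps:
a = 10 (a = 5*2 = 10)
o = -1/15 (o = 1/(10 - 25) = 1/(-15) = -1/15 ≈ -0.066667)
6*(o - 47) = 6*(-1/15 - 47) = 6*(-706/15) = -1412/5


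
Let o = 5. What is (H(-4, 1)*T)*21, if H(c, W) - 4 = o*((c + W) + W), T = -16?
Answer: 2016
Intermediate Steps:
H(c, W) = 4 + 5*c + 10*W (H(c, W) = 4 + 5*((c + W) + W) = 4 + 5*((W + c) + W) = 4 + 5*(c + 2*W) = 4 + (5*c + 10*W) = 4 + 5*c + 10*W)
(H(-4, 1)*T)*21 = ((4 + 5*(-4) + 10*1)*(-16))*21 = ((4 - 20 + 10)*(-16))*21 = -6*(-16)*21 = 96*21 = 2016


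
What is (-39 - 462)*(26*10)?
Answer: -130260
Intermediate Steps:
(-39 - 462)*(26*10) = -501*260 = -130260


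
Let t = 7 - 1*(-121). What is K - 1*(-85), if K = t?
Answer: 213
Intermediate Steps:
t = 128 (t = 7 + 121 = 128)
K = 128
K - 1*(-85) = 128 - 1*(-85) = 128 + 85 = 213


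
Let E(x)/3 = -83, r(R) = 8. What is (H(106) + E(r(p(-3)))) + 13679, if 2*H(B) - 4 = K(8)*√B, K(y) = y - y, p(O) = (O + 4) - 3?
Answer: 13432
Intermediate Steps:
p(O) = 1 + O (p(O) = (4 + O) - 3 = 1 + O)
E(x) = -249 (E(x) = 3*(-83) = -249)
K(y) = 0
H(B) = 2 (H(B) = 2 + (0*√B)/2 = 2 + (½)*0 = 2 + 0 = 2)
(H(106) + E(r(p(-3)))) + 13679 = (2 - 249) + 13679 = -247 + 13679 = 13432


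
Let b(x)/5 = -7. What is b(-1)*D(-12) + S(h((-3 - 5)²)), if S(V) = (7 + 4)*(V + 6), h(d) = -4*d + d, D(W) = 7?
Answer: -2291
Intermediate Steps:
b(x) = -35 (b(x) = 5*(-7) = -35)
h(d) = -3*d
S(V) = 66 + 11*V (S(V) = 11*(6 + V) = 66 + 11*V)
b(-1)*D(-12) + S(h((-3 - 5)²)) = -35*7 + (66 + 11*(-3*(-3 - 5)²)) = -245 + (66 + 11*(-3*(-8)²)) = -245 + (66 + 11*(-3*64)) = -245 + (66 + 11*(-192)) = -245 + (66 - 2112) = -245 - 2046 = -2291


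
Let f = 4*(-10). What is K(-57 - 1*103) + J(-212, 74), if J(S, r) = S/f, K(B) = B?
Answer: -1547/10 ≈ -154.70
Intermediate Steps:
f = -40
J(S, r) = -S/40 (J(S, r) = S/(-40) = S*(-1/40) = -S/40)
K(-57 - 1*103) + J(-212, 74) = (-57 - 1*103) - 1/40*(-212) = (-57 - 103) + 53/10 = -160 + 53/10 = -1547/10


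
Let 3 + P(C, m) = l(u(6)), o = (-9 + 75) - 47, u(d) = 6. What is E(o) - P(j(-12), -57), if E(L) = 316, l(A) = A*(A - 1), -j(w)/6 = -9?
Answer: 289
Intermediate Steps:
o = 19 (o = 66 - 47 = 19)
j(w) = 54 (j(w) = -6*(-9) = 54)
l(A) = A*(-1 + A)
P(C, m) = 27 (P(C, m) = -3 + 6*(-1 + 6) = -3 + 6*5 = -3 + 30 = 27)
E(o) - P(j(-12), -57) = 316 - 1*27 = 316 - 27 = 289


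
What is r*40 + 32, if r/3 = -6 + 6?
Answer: 32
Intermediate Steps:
r = 0 (r = 3*(-6 + 6) = 3*0 = 0)
r*40 + 32 = 0*40 + 32 = 0 + 32 = 32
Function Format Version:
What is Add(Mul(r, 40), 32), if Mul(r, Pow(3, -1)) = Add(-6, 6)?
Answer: 32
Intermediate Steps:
r = 0 (r = Mul(3, Add(-6, 6)) = Mul(3, 0) = 0)
Add(Mul(r, 40), 32) = Add(Mul(0, 40), 32) = Add(0, 32) = 32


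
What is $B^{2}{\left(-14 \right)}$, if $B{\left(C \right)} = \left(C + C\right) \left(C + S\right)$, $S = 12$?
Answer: $3136$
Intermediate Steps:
$B{\left(C \right)} = 2 C \left(12 + C\right)$ ($B{\left(C \right)} = \left(C + C\right) \left(C + 12\right) = 2 C \left(12 + C\right)$)
$B^{2}{\left(-14 \right)} = \left(2 \left(-14\right) \left(12 - 14\right)\right)^{2} = \left(2 \left(-14\right) \left(-2\right)\right)^{2} = 56^{2} = 3136$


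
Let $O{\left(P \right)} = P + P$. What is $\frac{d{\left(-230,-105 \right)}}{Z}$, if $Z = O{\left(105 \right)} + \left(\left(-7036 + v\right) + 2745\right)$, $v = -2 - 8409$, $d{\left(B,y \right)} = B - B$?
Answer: $0$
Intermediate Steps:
$d{\left(B,y \right)} = 0$
$O{\left(P \right)} = 2 P$
$v = -8411$ ($v = -2 - 8409 = -8411$)
$Z = -12492$ ($Z = 2 \cdot 105 + \left(\left(-7036 - 8411\right) + 2745\right) = 210 + \left(-15447 + 2745\right) = 210 - 12702 = -12492$)
$\frac{d{\left(-230,-105 \right)}}{Z} = \frac{0}{-12492} = 0 \left(- \frac{1}{12492}\right) = 0$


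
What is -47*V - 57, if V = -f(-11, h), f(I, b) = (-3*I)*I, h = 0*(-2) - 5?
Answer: -17118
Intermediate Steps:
h = -5 (h = 0 - 5 = -5)
f(I, b) = -3*I²
V = 363 (V = -(-3)*(-11)² = -(-3)*121 = -1*(-363) = 363)
-47*V - 57 = -47*363 - 57 = -17061 - 57 = -17118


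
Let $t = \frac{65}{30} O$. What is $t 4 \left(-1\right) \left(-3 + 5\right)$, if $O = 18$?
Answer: $-312$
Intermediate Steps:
$t = 39$ ($t = \frac{65}{30} \cdot 18 = 65 \cdot \frac{1}{30} \cdot 18 = \frac{13}{6} \cdot 18 = 39$)
$t 4 \left(-1\right) \left(-3 + 5\right) = 39 \cdot 4 \left(-1\right) \left(-3 + 5\right) = 39 \left(\left(-4\right) 2\right) = 39 \left(-8\right) = -312$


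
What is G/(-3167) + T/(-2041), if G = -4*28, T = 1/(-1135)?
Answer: 259455087/7336466345 ≈ 0.035365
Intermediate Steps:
T = -1/1135 ≈ -0.00088106
G = -112
G/(-3167) + T/(-2041) = -112/(-3167) - 1/1135/(-2041) = -112*(-1/3167) - 1/1135*(-1/2041) = 112/3167 + 1/2316535 = 259455087/7336466345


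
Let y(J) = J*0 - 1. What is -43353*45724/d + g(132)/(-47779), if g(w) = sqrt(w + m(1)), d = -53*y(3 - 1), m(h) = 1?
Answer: -1982272572/53 - sqrt(133)/47779 ≈ -3.7401e+7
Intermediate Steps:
y(J) = -1 (y(J) = 0 - 1 = -1)
d = 53 (d = -53*(-1) = 53)
g(w) = sqrt(1 + w) (g(w) = sqrt(w + 1) = sqrt(1 + w))
-43353*45724/d + g(132)/(-47779) = -43353/(53/45724) + sqrt(1 + 132)/(-47779) = -43353/(53*(1/45724)) + sqrt(133)*(-1/47779) = -43353/53/45724 - sqrt(133)/47779 = -43353*45724/53 - sqrt(133)/47779 = -1982272572/53 - sqrt(133)/47779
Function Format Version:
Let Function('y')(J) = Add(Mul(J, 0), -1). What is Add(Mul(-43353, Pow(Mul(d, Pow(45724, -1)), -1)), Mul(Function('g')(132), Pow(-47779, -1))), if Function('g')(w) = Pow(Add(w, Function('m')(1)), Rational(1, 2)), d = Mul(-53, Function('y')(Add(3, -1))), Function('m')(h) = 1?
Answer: Add(Rational(-1982272572, 53), Mul(Rational(-1, 47779), Pow(133, Rational(1, 2)))) ≈ -3.7401e+7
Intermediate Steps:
Function('y')(J) = -1 (Function('y')(J) = Add(0, -1) = -1)
d = 53 (d = Mul(-53, -1) = 53)
Function('g')(w) = Pow(Add(1, w), Rational(1, 2)) (Function('g')(w) = Pow(Add(w, 1), Rational(1, 2)) = Pow(Add(1, w), Rational(1, 2)))
Add(Mul(-43353, Pow(Mul(d, Pow(45724, -1)), -1)), Mul(Function('g')(132), Pow(-47779, -1))) = Add(Mul(-43353, Pow(Mul(53, Pow(45724, -1)), -1)), Mul(Pow(Add(1, 132), Rational(1, 2)), Pow(-47779, -1))) = Add(Mul(-43353, Pow(Mul(53, Rational(1, 45724)), -1)), Mul(Pow(133, Rational(1, 2)), Rational(-1, 47779))) = Add(Mul(-43353, Pow(Rational(53, 45724), -1)), Mul(Rational(-1, 47779), Pow(133, Rational(1, 2)))) = Add(Mul(-43353, Rational(45724, 53)), Mul(Rational(-1, 47779), Pow(133, Rational(1, 2)))) = Add(Rational(-1982272572, 53), Mul(Rational(-1, 47779), Pow(133, Rational(1, 2))))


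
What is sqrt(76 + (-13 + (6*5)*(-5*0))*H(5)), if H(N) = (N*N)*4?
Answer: 6*I*sqrt(34) ≈ 34.986*I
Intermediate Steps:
H(N) = 4*N**2 (H(N) = N**2*4 = 4*N**2)
sqrt(76 + (-13 + (6*5)*(-5*0))*H(5)) = sqrt(76 + (-13 + (6*5)*(-5*0))*(4*5**2)) = sqrt(76 + (-13 + 30*0)*(4*25)) = sqrt(76 + (-13 + 0)*100) = sqrt(76 - 13*100) = sqrt(76 - 1300) = sqrt(-1224) = 6*I*sqrt(34)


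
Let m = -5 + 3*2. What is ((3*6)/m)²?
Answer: 324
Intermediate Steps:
m = 1 (m = -5 + 6 = 1)
((3*6)/m)² = ((3*6)/1)² = (18*1)² = 18² = 324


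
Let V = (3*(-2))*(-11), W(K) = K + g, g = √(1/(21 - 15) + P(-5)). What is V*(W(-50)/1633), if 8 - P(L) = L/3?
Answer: -3300/1633 + 11*√354/1633 ≈ -1.8941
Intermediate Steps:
P(L) = 8 - L/3
g = √354/6 (g = √(1/(21 - 15) + (8 - ⅓*(-5))) = √(1/6 + (8 + 5/3)) = √(⅙ + 29/3) = √(59/6) = √354/6 ≈ 3.1358)
W(K) = K + √354/6
V = 66 (V = -6*(-11) = 66)
V*(W(-50)/1633) = 66*((-50 + √354/6)/1633) = 66*((-50 + √354/6)*(1/1633)) = 66*(-50/1633 + √354/9798) = -3300/1633 + 11*√354/1633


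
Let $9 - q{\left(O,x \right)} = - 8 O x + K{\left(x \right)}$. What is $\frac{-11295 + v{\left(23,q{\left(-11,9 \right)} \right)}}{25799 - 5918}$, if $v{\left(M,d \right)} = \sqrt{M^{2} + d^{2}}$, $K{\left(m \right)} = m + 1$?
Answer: $- \frac{1255}{2209} + \frac{\sqrt{629378}}{19881} \approx -0.52823$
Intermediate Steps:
$K{\left(m \right)} = 1 + m$
$q{\left(O,x \right)} = 8 - x + 8 O x$ ($q{\left(O,x \right)} = 9 - \left(- 8 O x + \left(1 + x\right)\right) = 9 - \left(1 + x - 8 O x\right) = 8 - x + 8 O x$)
$\frac{-11295 + v{\left(23,q{\left(-11,9 \right)} \right)}}{25799 - 5918} = \frac{-11295 + \sqrt{23^{2} + \left(8 - 9 + 8 \left(-11\right) 9\right)^{2}}}{25799 - 5918} = \frac{-11295 + \sqrt{529 + \left(8 - 9 - 792\right)^{2}}}{19881} = \left(-11295 + \sqrt{529 + \left(-793\right)^{2}}\right) \frac{1}{19881} = \left(-11295 + \sqrt{529 + 628849}\right) \frac{1}{19881} = \left(-11295 + \sqrt{629378}\right) \frac{1}{19881} = - \frac{1255}{2209} + \frac{\sqrt{629378}}{19881}$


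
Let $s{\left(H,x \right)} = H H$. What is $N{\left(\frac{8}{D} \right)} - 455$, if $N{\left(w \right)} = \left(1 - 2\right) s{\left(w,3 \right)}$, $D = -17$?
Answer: $- \frac{131559}{289} \approx -455.22$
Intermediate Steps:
$s{\left(H,x \right)} = H^{2}$
$N{\left(w \right)} = - w^{2}$ ($N{\left(w \right)} = \left(1 - 2\right) w^{2} = - w^{2}$)
$N{\left(\frac{8}{D} \right)} - 455 = - \left(\frac{8}{-17}\right)^{2} - 455 = - \left(8 \left(- \frac{1}{17}\right)\right)^{2} - 455 = - \left(- \frac{8}{17}\right)^{2} - 455 = \left(-1\right) \frac{64}{289} - 455 = - \frac{64}{289} - 455 = - \frac{131559}{289}$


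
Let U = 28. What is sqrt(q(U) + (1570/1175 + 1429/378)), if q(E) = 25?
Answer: sqrt(26404786590)/29610 ≈ 5.4879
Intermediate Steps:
sqrt(q(U) + (1570/1175 + 1429/378)) = sqrt(25 + (1570/1175 + 1429/378)) = sqrt(25 + (1570*(1/1175) + 1429*(1/378))) = sqrt(25 + (314/235 + 1429/378)) = sqrt(25 + 454507/88830) = sqrt(2675257/88830) = sqrt(26404786590)/29610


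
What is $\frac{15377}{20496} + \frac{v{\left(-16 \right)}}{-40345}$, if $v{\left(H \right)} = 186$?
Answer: $\frac{616572809}{826911120} \approx 0.74563$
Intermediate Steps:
$\frac{15377}{20496} + \frac{v{\left(-16 \right)}}{-40345} = \frac{15377}{20496} + \frac{186}{-40345} = 15377 \cdot \frac{1}{20496} + 186 \left(- \frac{1}{40345}\right) = \frac{15377}{20496} - \frac{186}{40345} = \frac{616572809}{826911120}$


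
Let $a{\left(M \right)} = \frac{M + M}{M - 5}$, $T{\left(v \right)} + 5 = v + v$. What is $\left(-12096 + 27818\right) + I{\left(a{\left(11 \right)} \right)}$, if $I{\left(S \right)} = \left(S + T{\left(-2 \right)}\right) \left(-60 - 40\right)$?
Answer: $\frac{48766}{3} \approx 16255.0$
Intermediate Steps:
$T{\left(v \right)} = -5 + 2 v$ ($T{\left(v \right)} = -5 + \left(v + v\right) = -5 + 2 v$)
$a{\left(M \right)} = \frac{2 M}{-5 + M}$
$I{\left(S \right)} = 900 - 100 S$ ($I{\left(S \right)} = \left(S + \left(-5 + 2 \left(-2\right)\right)\right) \left(-60 - 40\right) = \left(S - 9\right) \left(-100\right) = \left(-9 + S\right) \left(-100\right) = 900 - 100 S$)
$\left(-12096 + 27818\right) + I{\left(a{\left(11 \right)} \right)} = \left(-12096 + 27818\right) + \left(900 - 100 \cdot 2 \cdot 11 \frac{1}{-5 + 11}\right) = 15722 + \left(900 - 100 \cdot 2 \cdot 11 \cdot \frac{1}{6}\right) = 15722 + \left(900 - \frac{1100}{3}\right) = 15722 + \frac{1600}{3} = \frac{48766}{3}$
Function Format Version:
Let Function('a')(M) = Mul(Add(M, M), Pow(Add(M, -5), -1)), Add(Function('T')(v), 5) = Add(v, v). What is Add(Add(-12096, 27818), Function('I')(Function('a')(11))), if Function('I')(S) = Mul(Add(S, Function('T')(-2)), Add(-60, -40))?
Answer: Rational(48766, 3) ≈ 16255.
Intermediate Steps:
Function('T')(v) = Add(-5, Mul(2, v)) (Function('T')(v) = Add(-5, Add(v, v)) = Add(-5, Mul(2, v)))
Function('a')(M) = Mul(2, M, Pow(Add(-5, M), -1)) (Function('a')(M) = Mul(Mul(2, M), Pow(Add(-5, M), -1)) = Mul(2, M, Pow(Add(-5, M), -1)))
Function('I')(S) = Add(900, Mul(-100, S)) (Function('I')(S) = Mul(Add(S, Add(-5, Mul(2, -2))), Add(-60, -40)) = Mul(Add(S, Add(-5, -4)), -100) = Mul(Add(S, -9), -100) = Mul(Add(-9, S), -100) = Add(900, Mul(-100, S)))
Add(Add(-12096, 27818), Function('I')(Function('a')(11))) = Add(Add(-12096, 27818), Add(900, Mul(-100, Mul(2, 11, Pow(Add(-5, 11), -1))))) = Add(15722, Add(900, Mul(-100, Mul(2, 11, Pow(6, -1))))) = Add(15722, Add(900, Mul(-100, Mul(2, 11, Rational(1, 6))))) = Add(15722, Add(900, Mul(-100, Rational(11, 3)))) = Add(15722, Add(900, Rational(-1100, 3))) = Add(15722, Rational(1600, 3)) = Rational(48766, 3)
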